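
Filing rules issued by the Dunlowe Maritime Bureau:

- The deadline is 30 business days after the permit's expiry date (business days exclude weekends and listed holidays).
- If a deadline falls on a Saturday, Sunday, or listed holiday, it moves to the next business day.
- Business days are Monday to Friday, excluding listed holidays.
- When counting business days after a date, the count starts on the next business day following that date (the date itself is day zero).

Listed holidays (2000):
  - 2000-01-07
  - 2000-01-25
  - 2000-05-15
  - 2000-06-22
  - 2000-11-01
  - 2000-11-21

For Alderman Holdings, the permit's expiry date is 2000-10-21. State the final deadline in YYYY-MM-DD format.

2000-12-05

30 business days after 2000-10-21, excluding weekends and holidays, is 2000-12-05.
2000-12-05 (Tuesday) is already a business day.
Deadline: 2000-12-05.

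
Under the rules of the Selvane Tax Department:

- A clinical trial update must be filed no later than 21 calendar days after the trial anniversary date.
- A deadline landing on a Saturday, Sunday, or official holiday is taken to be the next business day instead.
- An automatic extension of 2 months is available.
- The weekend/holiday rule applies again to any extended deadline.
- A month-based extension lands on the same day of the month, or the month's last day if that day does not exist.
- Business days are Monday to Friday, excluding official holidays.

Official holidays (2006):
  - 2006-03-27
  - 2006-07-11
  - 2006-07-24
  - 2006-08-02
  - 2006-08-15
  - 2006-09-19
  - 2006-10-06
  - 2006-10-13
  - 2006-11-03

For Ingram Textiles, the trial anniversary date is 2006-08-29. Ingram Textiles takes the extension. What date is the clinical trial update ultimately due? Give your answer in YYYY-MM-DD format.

From 2006-08-29, 21 calendar days later is 2006-09-19.
2006-09-19 is a listed holiday; the next business day is 2006-09-20 (Wednesday).
The 2 months extension carries 2006-09-20 to 2006-11-20.
2006-11-20 falls on a Monday, which is a business day, so no adjustment is needed.
The final due date is 2006-11-20.

2006-11-20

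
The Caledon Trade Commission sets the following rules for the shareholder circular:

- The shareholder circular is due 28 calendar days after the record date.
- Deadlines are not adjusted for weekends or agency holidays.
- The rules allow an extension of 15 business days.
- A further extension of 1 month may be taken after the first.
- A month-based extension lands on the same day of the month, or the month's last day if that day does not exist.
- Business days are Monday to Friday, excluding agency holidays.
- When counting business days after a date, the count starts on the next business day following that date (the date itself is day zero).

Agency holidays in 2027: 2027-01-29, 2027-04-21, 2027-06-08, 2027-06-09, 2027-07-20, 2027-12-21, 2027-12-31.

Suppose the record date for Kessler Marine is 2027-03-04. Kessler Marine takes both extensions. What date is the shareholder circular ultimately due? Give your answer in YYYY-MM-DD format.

2027-05-23

Trigger date 2027-03-04 + 28 calendar days = 2027-04-01.
2027-04-01 is a Thursday; no weekend or holiday adjustment applies.
Applying the 15-business-day extension: 15 business days after 2027-04-01 is 2027-04-23.
2027-04-23 falls on a Friday. The rules make no weekend/holiday allowance, so it remains 2027-04-23.
The 1 month extension carries 2027-04-23 to 2027-05-23.
2027-05-23 falls on a Sunday. The rules make no weekend/holiday allowance, so it remains 2027-05-23.
So the filing is due 2027-05-23.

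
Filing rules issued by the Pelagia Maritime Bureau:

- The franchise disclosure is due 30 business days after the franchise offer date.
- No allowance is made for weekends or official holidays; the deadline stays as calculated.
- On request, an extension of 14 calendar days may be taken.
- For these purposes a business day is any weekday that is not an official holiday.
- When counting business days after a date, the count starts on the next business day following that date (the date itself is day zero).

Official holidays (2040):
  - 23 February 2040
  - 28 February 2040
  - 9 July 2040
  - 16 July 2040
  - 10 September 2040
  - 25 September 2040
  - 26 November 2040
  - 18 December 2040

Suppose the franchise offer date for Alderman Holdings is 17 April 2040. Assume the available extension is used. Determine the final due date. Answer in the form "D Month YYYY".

12 June 2040

Starting the day after 17 April 2040 and counting 30 business days lands on 29 May 2040.
29 May 2040 falls on a Tuesday. The rules make no weekend/holiday allowance, so it remains 29 May 2040.
The 14-calendar-day extension moves the deadline from 29 May 2040 to 12 June 2040.
No adjustment is made for weekends or holidays, so 12 June 2040 stands.
Deadline: 12 June 2040.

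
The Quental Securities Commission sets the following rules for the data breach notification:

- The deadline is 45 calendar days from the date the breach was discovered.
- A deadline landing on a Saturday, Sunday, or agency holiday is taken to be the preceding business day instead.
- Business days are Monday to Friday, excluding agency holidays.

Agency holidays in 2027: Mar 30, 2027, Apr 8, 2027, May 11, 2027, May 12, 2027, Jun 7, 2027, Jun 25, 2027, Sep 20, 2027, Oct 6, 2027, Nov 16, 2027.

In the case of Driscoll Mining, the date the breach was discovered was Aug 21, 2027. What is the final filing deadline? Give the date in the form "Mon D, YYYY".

Adding 45 calendar days to Aug 21, 2027 gives Oct 5, 2027.
Oct 5, 2027 falls on a Tuesday, which is a business day, so no adjustment is needed.
Final deadline: Oct 5, 2027.

Oct 5, 2027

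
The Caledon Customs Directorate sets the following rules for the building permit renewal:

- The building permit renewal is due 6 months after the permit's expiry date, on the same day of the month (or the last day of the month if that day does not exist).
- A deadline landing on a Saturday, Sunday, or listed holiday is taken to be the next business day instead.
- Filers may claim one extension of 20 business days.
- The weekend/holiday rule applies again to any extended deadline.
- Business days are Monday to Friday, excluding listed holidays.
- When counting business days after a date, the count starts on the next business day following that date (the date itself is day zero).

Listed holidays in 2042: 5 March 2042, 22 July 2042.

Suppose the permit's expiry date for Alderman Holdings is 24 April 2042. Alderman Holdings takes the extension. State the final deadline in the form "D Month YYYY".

Moving 6 months forward from 24 April 2042 on the corresponding day gives 24 October 2042.
24 October 2042 falls on a Friday, which is a business day, so no adjustment is needed.
Counting 20 further business days from 24 October 2042 reaches 21 November 2042.
21 November 2042 falls on a Friday, which is a business day, so no adjustment is needed.
Deadline: 21 November 2042.

21 November 2042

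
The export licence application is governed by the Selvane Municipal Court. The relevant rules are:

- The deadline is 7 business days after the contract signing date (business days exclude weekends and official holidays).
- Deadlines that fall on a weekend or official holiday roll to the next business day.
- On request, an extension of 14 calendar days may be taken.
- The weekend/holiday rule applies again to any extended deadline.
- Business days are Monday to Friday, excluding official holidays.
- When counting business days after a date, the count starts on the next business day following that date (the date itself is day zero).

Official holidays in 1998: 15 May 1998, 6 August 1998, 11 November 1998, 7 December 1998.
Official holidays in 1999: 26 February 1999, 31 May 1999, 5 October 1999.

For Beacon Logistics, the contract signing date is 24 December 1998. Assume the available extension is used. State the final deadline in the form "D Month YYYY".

7 business days after 24 December 1998, excluding weekends and holidays, is 4 January 1999.
Since 4 January 1999 is a Monday and not a holiday, the date is unchanged.
With the 14-day extension, 4 January 1999 becomes 18 January 1999.
Since 18 January 1999 is a Monday and not a holiday, the date is unchanged.
Deadline: 18 January 1999.

18 January 1999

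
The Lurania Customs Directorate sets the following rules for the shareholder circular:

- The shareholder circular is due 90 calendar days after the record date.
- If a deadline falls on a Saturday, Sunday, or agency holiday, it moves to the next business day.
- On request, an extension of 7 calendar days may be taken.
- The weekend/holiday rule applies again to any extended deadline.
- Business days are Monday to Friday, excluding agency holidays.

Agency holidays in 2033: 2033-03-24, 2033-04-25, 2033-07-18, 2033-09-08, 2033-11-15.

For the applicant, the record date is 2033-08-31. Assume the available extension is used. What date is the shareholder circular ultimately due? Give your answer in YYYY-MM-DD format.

90 calendar days after 2033-08-31 is 2033-11-29.
2033-11-29 is a Tuesday and not a listed holiday, so it stands.
Applying the 7-calendar-day extension: 2033-11-29 + 7 days = 2033-12-06.
Since 2033-12-06 is a Tuesday and not a holiday, the date is unchanged.
Final deadline: 2033-12-06.

2033-12-06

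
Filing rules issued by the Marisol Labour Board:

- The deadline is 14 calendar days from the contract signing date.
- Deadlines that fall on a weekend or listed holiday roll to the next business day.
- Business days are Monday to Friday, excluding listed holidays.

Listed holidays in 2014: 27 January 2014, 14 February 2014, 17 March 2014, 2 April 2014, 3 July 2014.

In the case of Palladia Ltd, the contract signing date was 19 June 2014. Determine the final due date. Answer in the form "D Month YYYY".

4 July 2014

Adding 14 calendar days to 19 June 2014 gives 3 July 2014.
3 July 2014 is a listed holiday, so it moves to the next business day, 4 July 2014 (Friday).
The final due date is 4 July 2014.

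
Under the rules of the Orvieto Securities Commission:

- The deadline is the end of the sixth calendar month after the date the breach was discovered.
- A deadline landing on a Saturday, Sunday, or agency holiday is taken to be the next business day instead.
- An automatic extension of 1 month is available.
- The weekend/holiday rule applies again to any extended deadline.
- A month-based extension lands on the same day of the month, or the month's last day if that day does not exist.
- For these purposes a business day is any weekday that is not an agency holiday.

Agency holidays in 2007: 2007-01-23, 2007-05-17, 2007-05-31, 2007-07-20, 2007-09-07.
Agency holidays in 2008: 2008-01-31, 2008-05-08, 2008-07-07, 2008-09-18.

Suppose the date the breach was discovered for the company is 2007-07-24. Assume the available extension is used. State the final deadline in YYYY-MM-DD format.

The sixth month after 2007-07-24 is January 2008, whose last day is 2008-01-31.
2008-01-31 falls on a listed holiday. Rolling to the next business day gives 2008-02-01, a Friday.
Add 1 month to 2008-02-01: 2008-03-01.
2008-03-01 is a Saturday; the next business day is 2008-03-03 (Monday).
Final deadline: 2008-03-03.

2008-03-03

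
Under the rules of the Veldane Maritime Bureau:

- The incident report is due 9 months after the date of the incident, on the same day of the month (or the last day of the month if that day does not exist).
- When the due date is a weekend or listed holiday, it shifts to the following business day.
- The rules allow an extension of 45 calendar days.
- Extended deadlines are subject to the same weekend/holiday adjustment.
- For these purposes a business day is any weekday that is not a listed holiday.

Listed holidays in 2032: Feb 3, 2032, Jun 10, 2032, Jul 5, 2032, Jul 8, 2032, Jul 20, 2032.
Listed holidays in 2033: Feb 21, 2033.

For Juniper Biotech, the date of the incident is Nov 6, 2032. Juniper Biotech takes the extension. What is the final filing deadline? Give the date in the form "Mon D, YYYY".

Sep 22, 2033

Moving 9 months forward from Nov 6, 2032 on the corresponding day gives Aug 6, 2033.
Aug 6, 2033 falls on a Saturday. Rolling to the next business day gives Aug 8, 2033, a Monday.
The 45-calendar-day extension moves the deadline from Aug 8, 2033 to Sep 22, 2033.
Since Sep 22, 2033 is a Thursday and not a holiday, the date is unchanged.
So the filing is due Sep 22, 2033.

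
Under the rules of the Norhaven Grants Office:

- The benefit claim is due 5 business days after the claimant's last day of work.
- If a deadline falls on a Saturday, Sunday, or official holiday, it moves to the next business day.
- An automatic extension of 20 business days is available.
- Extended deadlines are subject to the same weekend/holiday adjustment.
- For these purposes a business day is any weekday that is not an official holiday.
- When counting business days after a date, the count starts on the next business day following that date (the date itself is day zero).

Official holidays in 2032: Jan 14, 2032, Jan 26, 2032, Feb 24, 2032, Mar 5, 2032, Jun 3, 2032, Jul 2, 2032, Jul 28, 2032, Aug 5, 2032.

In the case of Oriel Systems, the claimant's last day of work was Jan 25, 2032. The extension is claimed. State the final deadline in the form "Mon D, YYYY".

Mar 2, 2032

Starting the day after Jan 25, 2032 and counting 5 business days lands on Feb 2, 2032.
Feb 2, 2032 falls on a Monday, which is a business day, so no adjustment is needed.
The 20-business-day extension runs from Feb 2, 2032 to Mar 2, 2032.
Mar 2, 2032 is a Tuesday and not a listed holiday, so it stands.
Deadline: Mar 2, 2032.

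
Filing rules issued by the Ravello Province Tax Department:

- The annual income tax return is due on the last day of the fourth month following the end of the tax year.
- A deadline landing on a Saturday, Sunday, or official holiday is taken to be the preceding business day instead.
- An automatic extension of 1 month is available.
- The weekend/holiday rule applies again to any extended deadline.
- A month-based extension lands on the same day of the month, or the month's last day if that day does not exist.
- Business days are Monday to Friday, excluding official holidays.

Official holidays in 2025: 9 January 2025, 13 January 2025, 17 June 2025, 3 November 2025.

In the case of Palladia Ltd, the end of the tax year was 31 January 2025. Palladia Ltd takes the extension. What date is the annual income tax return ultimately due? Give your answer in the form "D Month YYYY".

4 months after 31 January 2025 is May 2025; that month ends on 31 May 2025.
31 May 2025 is a Saturday; the preceding business day is 30 May 2025 (Friday).
The 1 month extension carries 30 May 2025 to 30 June 2025.
Since 30 June 2025 is a Monday and not a holiday, the date is unchanged.
So the filing is due 30 June 2025.

30 June 2025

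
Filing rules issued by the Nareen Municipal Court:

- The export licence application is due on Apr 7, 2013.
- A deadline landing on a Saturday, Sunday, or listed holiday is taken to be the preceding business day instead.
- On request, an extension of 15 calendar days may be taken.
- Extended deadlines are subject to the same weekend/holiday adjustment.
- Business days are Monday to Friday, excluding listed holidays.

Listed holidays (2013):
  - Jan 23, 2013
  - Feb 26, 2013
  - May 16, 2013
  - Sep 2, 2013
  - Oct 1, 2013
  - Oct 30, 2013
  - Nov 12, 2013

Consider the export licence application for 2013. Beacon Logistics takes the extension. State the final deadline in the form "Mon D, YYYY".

Apr 19, 2013

The stated deadline is Apr 7, 2013.
Apr 7, 2013 falls on a Sunday. Rolling to the preceding business day gives Apr 5, 2013, a Friday.
Add the 15 calendar-day extension to Apr 5, 2013: Apr 20, 2013.
Apr 20, 2013 falls on a Saturday. Rolling to the preceding business day gives Apr 19, 2013, a Friday.
Final deadline: Apr 19, 2013.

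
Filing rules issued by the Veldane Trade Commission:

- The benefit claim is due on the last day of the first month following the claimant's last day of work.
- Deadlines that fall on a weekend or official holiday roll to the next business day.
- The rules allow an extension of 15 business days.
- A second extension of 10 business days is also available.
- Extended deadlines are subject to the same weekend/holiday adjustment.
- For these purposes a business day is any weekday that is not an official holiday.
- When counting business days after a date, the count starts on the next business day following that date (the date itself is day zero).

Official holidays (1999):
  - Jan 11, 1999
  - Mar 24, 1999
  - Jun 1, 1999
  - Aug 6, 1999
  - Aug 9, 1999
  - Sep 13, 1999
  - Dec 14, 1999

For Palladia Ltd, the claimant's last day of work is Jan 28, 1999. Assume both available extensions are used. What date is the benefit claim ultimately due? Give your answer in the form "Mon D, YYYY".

Apr 6, 1999

The first month after Jan 28, 1999 is February 1999, whose last day is Feb 28, 1999.
Feb 28, 1999 is a Sunday, so it moves to the next business day, Mar 1, 1999 (Monday).
The 15-business-day extension runs from Mar 1, 1999 to Mar 22, 1999.
Mar 22, 1999 (Monday) is already a business day.
The 10-business-day extension runs from Mar 22, 1999 to Apr 6, 1999.
Apr 6, 1999 (Tuesday) is already a business day.
So the filing is due Apr 6, 1999.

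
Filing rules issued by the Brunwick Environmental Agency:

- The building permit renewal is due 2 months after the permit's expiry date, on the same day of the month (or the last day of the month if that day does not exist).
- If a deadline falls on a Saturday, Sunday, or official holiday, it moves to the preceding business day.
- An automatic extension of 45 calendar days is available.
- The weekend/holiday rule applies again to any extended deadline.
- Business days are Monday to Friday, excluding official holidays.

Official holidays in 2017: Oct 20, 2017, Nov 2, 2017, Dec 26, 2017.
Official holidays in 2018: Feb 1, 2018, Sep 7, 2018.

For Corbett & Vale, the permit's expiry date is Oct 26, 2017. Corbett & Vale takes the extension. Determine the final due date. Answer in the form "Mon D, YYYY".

Feb 8, 2018

2 months after Oct 26, 2017, on the same day of the month, is Dec 26, 2017.
Dec 26, 2017 is a listed holiday; the preceding business day is Dec 25, 2017 (Monday).
Applying the 45-calendar-day extension: Dec 25, 2017 + 45 days = Feb 8, 2018.
Since Feb 8, 2018 is a Thursday and not a holiday, the date is unchanged.
Final deadline: Feb 8, 2018.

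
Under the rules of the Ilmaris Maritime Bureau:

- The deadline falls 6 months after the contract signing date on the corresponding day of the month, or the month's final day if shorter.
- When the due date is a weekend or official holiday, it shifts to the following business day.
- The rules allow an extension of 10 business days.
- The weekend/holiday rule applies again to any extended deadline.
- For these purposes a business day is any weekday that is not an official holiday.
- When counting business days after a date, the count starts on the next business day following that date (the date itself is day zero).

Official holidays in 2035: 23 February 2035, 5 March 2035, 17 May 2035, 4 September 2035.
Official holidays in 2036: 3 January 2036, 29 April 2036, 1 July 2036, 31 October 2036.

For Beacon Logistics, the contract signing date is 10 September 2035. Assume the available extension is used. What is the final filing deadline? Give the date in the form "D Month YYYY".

6 months from 10 September 2035 is 10 March 2036.
Since 10 March 2036 is a Monday and not a holiday, the date is unchanged.
Counting 10 further business days from 10 March 2036 reaches 24 March 2036.
Since 24 March 2036 is a Monday and not a holiday, the date is unchanged.
Deadline: 24 March 2036.

24 March 2036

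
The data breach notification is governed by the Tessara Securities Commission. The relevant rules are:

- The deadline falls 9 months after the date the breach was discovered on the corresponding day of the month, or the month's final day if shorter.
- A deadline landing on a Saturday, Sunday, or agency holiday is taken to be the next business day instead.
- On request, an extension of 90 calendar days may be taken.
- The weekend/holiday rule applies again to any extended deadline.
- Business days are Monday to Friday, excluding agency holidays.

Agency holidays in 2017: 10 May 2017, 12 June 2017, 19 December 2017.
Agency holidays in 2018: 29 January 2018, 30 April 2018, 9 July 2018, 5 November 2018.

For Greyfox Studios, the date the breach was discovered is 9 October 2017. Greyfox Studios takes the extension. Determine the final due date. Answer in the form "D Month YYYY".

8 October 2018

Moving 9 months forward from 9 October 2017 on the corresponding day gives 9 July 2018.
9 July 2018 falls on a listed holiday. Rolling to the next business day gives 10 July 2018, a Tuesday.
Add the 90 calendar-day extension to 10 July 2018: 8 October 2018.
Since 8 October 2018 is a Monday and not a holiday, the date is unchanged.
Deadline: 8 October 2018.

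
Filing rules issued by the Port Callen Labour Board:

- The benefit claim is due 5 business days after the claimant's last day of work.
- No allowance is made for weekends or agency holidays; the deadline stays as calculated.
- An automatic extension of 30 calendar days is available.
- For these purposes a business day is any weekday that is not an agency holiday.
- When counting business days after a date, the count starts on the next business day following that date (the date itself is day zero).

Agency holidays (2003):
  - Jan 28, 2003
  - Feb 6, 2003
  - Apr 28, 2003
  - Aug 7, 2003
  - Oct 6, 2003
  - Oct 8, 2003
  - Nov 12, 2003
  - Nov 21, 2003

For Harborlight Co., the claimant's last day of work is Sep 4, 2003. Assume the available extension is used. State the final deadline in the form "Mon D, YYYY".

Counting 5 business days after Sep 4, 2003 (skipping weekends and listed holidays) reaches Sep 11, 2003.
Sep 11, 2003 falls on a Thursday. The rules make no weekend/holiday allowance, so it remains Sep 11, 2003.
The 30-calendar-day extension moves the deadline from Sep 11, 2003 to Oct 11, 2003.
Oct 11, 2003 falls on a Saturday. The rules make no weekend/holiday allowance, so it remains Oct 11, 2003.
The final due date is Oct 11, 2003.

Oct 11, 2003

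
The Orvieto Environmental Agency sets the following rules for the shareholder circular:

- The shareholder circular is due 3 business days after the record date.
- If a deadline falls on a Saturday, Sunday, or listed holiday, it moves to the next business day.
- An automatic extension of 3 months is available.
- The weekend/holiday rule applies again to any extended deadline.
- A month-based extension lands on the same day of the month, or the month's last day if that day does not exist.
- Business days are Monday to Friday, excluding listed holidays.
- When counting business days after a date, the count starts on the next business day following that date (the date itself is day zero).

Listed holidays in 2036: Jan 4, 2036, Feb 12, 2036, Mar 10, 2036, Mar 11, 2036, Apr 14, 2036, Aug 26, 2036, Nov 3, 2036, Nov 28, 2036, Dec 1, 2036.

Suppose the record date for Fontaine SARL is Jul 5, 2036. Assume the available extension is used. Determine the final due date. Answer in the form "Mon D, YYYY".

Oct 9, 2036

Counting 3 business days after Jul 5, 2036 (skipping weekends and listed holidays) reaches Jul 9, 2036.
Jul 9, 2036 is a Wednesday and not a listed holiday, so it stands.
The 3 months extension carries Jul 9, 2036 to Oct 9, 2036.
Oct 9, 2036 is a Thursday and not a listed holiday, so it stands.
Deadline: Oct 9, 2036.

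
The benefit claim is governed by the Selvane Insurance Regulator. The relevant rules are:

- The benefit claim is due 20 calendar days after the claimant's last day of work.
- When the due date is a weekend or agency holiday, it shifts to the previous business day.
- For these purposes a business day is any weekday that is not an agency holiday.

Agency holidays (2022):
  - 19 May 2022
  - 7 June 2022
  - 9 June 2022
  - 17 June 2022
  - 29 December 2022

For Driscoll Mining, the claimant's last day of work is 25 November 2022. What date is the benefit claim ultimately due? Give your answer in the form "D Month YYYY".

15 December 2022

From 25 November 2022, 20 calendar days later is 15 December 2022.
15 December 2022 falls on a Thursday, which is a business day, so no adjustment is needed.
Final deadline: 15 December 2022.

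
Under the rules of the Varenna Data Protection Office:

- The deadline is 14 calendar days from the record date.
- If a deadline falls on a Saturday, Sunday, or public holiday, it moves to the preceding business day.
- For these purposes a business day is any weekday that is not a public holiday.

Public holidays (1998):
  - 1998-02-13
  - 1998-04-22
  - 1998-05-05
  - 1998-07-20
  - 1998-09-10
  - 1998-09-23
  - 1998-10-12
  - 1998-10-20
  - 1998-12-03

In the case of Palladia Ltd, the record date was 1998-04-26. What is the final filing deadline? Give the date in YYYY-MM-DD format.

From 1998-04-26, 14 calendar days later is 1998-05-10.
1998-05-10 falls on a Sunday. Rolling to the preceding business day gives 1998-05-08, a Friday.
Deadline: 1998-05-08.

1998-05-08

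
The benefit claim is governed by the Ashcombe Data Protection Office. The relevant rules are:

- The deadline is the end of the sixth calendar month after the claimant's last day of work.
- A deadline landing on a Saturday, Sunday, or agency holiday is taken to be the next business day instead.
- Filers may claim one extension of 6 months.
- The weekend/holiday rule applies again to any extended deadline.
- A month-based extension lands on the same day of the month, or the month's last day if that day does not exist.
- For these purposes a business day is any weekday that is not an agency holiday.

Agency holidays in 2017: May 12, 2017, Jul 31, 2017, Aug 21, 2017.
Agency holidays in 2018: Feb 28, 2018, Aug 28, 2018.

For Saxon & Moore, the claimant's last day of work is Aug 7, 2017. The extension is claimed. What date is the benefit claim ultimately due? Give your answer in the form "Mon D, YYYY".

Sep 3, 2018

6 months after Aug 7, 2017 falls in February 2018; the last day of that month is Feb 28, 2018.
Because Feb 28, 2018 is a listed holiday, the deadline becomes Mar 1, 2018 (Thursday).
Add 6 months to Mar 1, 2018: Sep 1, 2018.
Sep 1, 2018 is a Saturday, so it moves to the next business day, Sep 3, 2018 (Monday).
The final due date is Sep 3, 2018.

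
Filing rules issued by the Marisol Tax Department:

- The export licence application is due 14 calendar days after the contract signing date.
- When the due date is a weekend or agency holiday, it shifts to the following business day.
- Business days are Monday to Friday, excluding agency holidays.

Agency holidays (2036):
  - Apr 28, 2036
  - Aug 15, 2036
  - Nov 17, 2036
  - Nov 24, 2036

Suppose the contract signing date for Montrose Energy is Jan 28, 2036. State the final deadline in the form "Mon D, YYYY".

14 calendar days after Jan 28, 2036 is Feb 11, 2036.
Feb 11, 2036 (Monday) is already a business day.
The final due date is Feb 11, 2036.

Feb 11, 2036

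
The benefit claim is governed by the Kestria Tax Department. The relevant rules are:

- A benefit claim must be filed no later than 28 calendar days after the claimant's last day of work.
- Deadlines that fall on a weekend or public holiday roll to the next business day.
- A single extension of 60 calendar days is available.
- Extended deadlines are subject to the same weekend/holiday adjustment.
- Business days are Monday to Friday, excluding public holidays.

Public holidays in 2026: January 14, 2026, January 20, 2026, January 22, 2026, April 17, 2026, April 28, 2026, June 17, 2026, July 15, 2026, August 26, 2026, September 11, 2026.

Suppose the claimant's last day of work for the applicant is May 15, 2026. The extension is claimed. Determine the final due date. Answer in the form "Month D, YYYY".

August 11, 2026

From May 15, 2026, 28 calendar days later is June 12, 2026.
June 12, 2026 (Friday) is already a business day.
With the 60-day extension, June 12, 2026 becomes August 11, 2026.
Since August 11, 2026 is a Tuesday and not a holiday, the date is unchanged.
The final due date is August 11, 2026.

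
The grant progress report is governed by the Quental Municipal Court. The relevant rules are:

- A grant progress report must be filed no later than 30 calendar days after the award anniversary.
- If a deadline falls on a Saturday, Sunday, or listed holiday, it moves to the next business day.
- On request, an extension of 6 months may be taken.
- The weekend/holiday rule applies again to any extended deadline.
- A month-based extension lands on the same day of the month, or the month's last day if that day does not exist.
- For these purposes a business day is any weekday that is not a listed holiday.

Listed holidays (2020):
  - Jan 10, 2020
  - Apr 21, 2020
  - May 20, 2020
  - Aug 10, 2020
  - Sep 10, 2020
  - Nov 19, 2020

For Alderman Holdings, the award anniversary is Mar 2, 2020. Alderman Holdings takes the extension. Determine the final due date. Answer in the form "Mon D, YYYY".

Oct 1, 2020

Adding 30 calendar days to Mar 2, 2020 gives Apr 1, 2020.
Apr 1, 2020 falls on a Wednesday, which is a business day, so no adjustment is needed.
Applying the 6 months extension: 6 months after Apr 1, 2020 is Oct 1, 2020.
Oct 1, 2020 falls on a Thursday, which is a business day, so no adjustment is needed.
Final deadline: Oct 1, 2020.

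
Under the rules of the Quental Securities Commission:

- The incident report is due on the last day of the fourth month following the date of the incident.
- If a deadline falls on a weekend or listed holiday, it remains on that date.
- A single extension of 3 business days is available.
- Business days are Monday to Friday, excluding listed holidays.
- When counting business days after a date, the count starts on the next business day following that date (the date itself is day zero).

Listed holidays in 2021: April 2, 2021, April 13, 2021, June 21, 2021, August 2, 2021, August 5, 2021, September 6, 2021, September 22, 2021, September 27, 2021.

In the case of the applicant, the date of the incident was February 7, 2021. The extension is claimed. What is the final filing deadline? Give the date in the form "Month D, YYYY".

July 5, 2021

4 months after February 7, 2021 is June 2021; that month ends on June 30, 2021.
No adjustment is made for weekends or holidays, so June 30, 2021 stands.
Counting 3 further business days from June 30, 2021 reaches July 5, 2021.
July 5, 2021 falls on a Monday. The rules make no weekend/holiday allowance, so it remains July 5, 2021.
Deadline: July 5, 2021.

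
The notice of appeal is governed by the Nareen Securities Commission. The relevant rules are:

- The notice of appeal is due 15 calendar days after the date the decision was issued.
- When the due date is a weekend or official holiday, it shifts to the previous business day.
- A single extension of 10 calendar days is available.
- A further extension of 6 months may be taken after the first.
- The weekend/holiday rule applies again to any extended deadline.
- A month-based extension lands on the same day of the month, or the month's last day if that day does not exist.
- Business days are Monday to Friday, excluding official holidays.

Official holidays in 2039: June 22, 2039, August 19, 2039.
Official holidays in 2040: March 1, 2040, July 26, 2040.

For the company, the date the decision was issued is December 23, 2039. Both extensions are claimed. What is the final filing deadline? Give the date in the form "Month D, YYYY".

15 calendar days after December 23, 2039 is January 7, 2040.
Because January 7, 2040 is a Saturday, the deadline becomes January 6, 2040 (Friday).
With the 10-day extension, January 6, 2040 becomes January 16, 2040.
Since January 16, 2040 is a Monday and not a holiday, the date is unchanged.
Add 6 months to January 16, 2040: July 16, 2040.
July 16, 2040 is a Monday and not a listed holiday, so it stands.
Final deadline: July 16, 2040.

July 16, 2040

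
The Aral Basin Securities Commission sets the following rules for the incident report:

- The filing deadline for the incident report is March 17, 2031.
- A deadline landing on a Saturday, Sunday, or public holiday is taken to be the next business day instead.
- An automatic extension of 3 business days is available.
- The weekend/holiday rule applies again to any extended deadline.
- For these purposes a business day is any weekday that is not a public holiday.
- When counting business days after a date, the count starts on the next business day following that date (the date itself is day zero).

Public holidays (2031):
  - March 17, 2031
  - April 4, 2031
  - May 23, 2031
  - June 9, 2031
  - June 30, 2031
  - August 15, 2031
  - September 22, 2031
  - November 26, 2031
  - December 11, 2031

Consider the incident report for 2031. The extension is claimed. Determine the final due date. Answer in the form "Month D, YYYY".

The statutory due date is March 17, 2031.
March 17, 2031 falls on a listed holiday. Rolling to the next business day gives March 18, 2031, a Tuesday.
The 3-business-day extension runs from March 18, 2031 to March 21, 2031.
March 21, 2031 falls on a Friday, which is a business day, so no adjustment is needed.
Deadline: March 21, 2031.

March 21, 2031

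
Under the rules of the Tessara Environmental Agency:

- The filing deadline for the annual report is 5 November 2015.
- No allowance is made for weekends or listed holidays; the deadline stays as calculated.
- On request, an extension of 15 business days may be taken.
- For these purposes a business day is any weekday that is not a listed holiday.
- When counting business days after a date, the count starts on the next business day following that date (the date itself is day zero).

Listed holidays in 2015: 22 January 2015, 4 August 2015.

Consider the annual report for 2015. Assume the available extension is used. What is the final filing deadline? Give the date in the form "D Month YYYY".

26 November 2015

The statutory due date is 5 November 2015.
5 November 2015 falls on a Thursday. The rules make no weekend/holiday allowance, so it remains 5 November 2015.
Counting 15 further business days from 5 November 2015 reaches 26 November 2015.
26 November 2015 is a Thursday; no weekend or holiday adjustment applies.
So the filing is due 26 November 2015.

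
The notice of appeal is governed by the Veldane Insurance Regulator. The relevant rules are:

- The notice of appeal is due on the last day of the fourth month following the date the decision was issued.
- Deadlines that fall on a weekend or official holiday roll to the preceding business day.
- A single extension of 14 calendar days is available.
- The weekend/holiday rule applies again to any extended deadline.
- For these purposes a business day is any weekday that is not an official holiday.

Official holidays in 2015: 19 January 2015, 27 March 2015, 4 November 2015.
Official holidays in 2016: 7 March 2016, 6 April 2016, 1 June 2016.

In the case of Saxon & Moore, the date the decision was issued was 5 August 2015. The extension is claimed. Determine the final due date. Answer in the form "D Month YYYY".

14 January 2016

The fourth month after 5 August 2015 is December 2015, whose last day is 31 December 2015.
31 December 2015 is a Thursday and not a listed holiday, so it stands.
Applying the 14-calendar-day extension: 31 December 2015 + 14 days = 14 January 2016.
14 January 2016 (Thursday) is already a business day.
So the filing is due 14 January 2016.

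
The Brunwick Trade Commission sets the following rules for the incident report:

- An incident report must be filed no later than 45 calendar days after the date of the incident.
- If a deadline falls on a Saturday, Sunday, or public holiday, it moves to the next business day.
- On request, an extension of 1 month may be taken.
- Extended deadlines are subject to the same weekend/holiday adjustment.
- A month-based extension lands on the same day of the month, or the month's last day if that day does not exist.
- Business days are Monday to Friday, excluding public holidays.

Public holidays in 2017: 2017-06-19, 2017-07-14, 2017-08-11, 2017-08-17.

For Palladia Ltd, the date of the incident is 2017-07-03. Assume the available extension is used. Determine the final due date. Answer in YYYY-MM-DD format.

45 calendar days after 2017-07-03 is 2017-08-17.
2017-08-17 falls on a listed holiday. Rolling to the next business day gives 2017-08-18, a Friday.
Add 1 month to 2017-08-18: 2017-09-18.
2017-09-18 (Monday) is already a business day.
So the filing is due 2017-09-18.

2017-09-18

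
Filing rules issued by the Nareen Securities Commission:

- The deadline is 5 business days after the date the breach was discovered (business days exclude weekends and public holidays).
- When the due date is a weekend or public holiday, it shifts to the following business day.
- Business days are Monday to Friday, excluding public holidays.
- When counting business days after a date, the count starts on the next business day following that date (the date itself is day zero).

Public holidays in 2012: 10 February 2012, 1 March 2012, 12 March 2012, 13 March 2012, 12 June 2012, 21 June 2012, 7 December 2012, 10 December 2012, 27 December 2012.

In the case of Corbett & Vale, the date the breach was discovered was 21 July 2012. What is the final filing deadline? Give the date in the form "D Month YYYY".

5 business days after 21 July 2012, excluding weekends and holidays, is 27 July 2012.
Since 27 July 2012 is a Friday and not a holiday, the date is unchanged.
Deadline: 27 July 2012.

27 July 2012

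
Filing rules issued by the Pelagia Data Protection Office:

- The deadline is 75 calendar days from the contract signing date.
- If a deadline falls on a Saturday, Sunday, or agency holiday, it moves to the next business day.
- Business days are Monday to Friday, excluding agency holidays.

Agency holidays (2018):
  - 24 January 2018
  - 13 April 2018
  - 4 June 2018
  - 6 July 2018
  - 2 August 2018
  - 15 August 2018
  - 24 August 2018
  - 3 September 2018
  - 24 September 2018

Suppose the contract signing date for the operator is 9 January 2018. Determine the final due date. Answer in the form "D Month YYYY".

Trigger date 9 January 2018 + 75 calendar days = 25 March 2018.
25 March 2018 is a Sunday, so it moves to the next business day, 26 March 2018 (Monday).
The final due date is 26 March 2018.

26 March 2018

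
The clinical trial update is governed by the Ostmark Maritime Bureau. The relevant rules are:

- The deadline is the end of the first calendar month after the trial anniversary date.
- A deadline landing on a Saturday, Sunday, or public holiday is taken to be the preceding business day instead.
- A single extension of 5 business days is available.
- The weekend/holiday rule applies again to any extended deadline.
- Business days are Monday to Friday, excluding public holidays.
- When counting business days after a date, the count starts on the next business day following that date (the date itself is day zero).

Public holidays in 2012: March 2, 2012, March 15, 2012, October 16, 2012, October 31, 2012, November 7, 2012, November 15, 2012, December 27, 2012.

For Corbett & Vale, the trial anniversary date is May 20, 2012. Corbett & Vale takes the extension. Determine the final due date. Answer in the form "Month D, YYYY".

July 6, 2012

The first month after May 20, 2012 is June 2012, whose last day is June 30, 2012.
June 30, 2012 is a Saturday, so it moves to the preceding business day, June 29, 2012 (Friday).
Applying the 5-business-day extension: 5 business days after June 29, 2012 is July 6, 2012.
July 6, 2012 falls on a Friday, which is a business day, so no adjustment is needed.
Final deadline: July 6, 2012.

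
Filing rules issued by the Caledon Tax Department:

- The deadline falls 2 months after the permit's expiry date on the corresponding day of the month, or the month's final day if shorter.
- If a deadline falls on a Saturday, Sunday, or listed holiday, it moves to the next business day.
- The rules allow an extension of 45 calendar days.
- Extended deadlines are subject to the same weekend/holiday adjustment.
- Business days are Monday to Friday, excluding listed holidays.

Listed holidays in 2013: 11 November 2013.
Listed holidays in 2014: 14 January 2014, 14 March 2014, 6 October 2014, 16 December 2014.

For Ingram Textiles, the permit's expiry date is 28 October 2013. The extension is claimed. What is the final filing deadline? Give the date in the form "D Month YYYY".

Moving 2 months forward from 28 October 2013 on the corresponding day gives 28 December 2013.
28 December 2013 is a Saturday, so it moves to the next business day, 30 December 2013 (Monday).
Add the 45 calendar-day extension to 30 December 2013: 13 February 2014.
13 February 2014 falls on a Thursday, which is a business day, so no adjustment is needed.
Deadline: 13 February 2014.

13 February 2014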